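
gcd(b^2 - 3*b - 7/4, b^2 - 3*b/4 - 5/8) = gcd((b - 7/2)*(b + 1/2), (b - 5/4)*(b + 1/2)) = b + 1/2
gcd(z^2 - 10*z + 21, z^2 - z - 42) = z - 7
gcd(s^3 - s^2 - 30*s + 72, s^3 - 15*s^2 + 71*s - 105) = s - 3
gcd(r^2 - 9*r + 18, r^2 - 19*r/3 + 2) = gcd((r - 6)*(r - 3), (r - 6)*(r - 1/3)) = r - 6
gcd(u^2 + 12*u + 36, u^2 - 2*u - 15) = 1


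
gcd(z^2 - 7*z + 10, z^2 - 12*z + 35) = z - 5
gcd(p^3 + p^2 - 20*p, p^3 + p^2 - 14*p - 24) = p - 4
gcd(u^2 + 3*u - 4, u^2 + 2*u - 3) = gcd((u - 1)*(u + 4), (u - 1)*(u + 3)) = u - 1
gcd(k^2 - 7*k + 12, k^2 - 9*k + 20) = k - 4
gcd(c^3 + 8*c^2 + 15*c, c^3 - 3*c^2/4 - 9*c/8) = c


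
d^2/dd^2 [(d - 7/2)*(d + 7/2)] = 2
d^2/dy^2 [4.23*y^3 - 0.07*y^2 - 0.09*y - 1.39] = 25.38*y - 0.14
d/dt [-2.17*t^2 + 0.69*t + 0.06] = 0.69 - 4.34*t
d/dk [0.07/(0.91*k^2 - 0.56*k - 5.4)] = (0.0392 - 0.1274*k)/(-0.91*k^2 + 0.56*k + 5.4)^2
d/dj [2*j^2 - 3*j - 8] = 4*j - 3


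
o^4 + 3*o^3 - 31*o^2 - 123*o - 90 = (o - 6)*(o + 1)*(o + 3)*(o + 5)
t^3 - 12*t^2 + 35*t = t*(t - 7)*(t - 5)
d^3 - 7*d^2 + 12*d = d*(d - 4)*(d - 3)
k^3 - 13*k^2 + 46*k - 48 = (k - 8)*(k - 3)*(k - 2)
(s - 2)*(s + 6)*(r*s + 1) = r*s^3 + 4*r*s^2 - 12*r*s + s^2 + 4*s - 12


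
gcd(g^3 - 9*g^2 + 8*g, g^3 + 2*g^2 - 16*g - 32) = 1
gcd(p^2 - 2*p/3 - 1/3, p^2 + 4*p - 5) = p - 1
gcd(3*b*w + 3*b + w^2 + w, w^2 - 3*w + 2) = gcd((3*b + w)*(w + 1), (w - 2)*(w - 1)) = 1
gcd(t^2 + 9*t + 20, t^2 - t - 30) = t + 5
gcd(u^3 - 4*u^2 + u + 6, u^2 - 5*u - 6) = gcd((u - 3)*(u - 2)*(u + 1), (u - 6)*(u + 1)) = u + 1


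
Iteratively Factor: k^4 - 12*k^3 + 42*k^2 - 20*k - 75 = (k - 3)*(k^3 - 9*k^2 + 15*k + 25) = (k - 3)*(k + 1)*(k^2 - 10*k + 25) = (k - 5)*(k - 3)*(k + 1)*(k - 5)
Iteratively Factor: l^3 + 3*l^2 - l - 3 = (l + 1)*(l^2 + 2*l - 3) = (l - 1)*(l + 1)*(l + 3)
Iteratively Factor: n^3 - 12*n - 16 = (n - 4)*(n^2 + 4*n + 4) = (n - 4)*(n + 2)*(n + 2)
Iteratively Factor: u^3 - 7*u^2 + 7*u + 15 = (u + 1)*(u^2 - 8*u + 15) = (u - 5)*(u + 1)*(u - 3)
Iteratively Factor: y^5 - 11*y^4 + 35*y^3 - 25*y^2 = (y - 1)*(y^4 - 10*y^3 + 25*y^2) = y*(y - 1)*(y^3 - 10*y^2 + 25*y) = y*(y - 5)*(y - 1)*(y^2 - 5*y) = y*(y - 5)^2*(y - 1)*(y)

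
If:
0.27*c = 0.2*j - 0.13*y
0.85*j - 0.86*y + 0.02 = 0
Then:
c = 0.26797385620915*y - 0.0174291938997821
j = 1.01176470588235*y - 0.0235294117647059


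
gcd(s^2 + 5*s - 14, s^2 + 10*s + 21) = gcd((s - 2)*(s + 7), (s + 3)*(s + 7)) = s + 7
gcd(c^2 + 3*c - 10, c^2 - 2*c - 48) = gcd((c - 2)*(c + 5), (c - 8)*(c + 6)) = 1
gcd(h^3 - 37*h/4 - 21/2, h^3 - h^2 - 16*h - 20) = h + 2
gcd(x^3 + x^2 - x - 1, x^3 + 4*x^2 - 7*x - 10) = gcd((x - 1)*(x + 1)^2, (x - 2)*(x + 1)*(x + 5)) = x + 1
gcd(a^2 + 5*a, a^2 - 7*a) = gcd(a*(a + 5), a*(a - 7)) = a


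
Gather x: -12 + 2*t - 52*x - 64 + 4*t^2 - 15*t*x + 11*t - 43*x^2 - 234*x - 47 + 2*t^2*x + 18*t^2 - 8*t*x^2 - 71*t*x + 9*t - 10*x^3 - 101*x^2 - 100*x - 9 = 22*t^2 + 22*t - 10*x^3 + x^2*(-8*t - 144) + x*(2*t^2 - 86*t - 386) - 132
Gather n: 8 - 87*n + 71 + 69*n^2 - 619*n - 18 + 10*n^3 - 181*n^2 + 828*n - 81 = 10*n^3 - 112*n^2 + 122*n - 20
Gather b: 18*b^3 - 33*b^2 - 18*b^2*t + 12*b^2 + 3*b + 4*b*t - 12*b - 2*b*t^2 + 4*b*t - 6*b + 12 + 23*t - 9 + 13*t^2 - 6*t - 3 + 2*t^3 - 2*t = 18*b^3 + b^2*(-18*t - 21) + b*(-2*t^2 + 8*t - 15) + 2*t^3 + 13*t^2 + 15*t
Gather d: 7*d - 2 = 7*d - 2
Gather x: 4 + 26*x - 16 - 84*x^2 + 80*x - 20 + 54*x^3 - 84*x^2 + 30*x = 54*x^3 - 168*x^2 + 136*x - 32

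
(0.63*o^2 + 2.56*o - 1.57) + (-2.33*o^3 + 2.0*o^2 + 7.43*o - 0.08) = -2.33*o^3 + 2.63*o^2 + 9.99*o - 1.65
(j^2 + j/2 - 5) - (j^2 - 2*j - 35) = 5*j/2 + 30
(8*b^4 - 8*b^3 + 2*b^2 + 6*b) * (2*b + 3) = 16*b^5 + 8*b^4 - 20*b^3 + 18*b^2 + 18*b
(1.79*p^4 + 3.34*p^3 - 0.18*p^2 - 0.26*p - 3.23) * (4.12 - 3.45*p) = -6.1755*p^5 - 4.1482*p^4 + 14.3818*p^3 + 0.1554*p^2 + 10.0723*p - 13.3076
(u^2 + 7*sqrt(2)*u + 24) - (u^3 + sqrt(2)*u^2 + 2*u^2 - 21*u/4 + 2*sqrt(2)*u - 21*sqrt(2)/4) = -u^3 - sqrt(2)*u^2 - u^2 + 21*u/4 + 5*sqrt(2)*u + 21*sqrt(2)/4 + 24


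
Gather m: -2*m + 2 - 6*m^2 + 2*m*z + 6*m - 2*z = -6*m^2 + m*(2*z + 4) - 2*z + 2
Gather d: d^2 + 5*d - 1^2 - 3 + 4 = d^2 + 5*d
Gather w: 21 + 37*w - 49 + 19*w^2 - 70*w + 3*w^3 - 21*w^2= 3*w^3 - 2*w^2 - 33*w - 28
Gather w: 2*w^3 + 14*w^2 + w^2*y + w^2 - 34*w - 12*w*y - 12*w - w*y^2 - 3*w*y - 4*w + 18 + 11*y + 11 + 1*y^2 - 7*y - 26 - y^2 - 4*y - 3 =2*w^3 + w^2*(y + 15) + w*(-y^2 - 15*y - 50)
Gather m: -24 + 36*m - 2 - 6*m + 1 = 30*m - 25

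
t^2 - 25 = (t - 5)*(t + 5)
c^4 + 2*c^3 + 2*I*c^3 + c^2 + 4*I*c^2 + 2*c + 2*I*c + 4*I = (c + 2)*(c - I)*(c + I)*(c + 2*I)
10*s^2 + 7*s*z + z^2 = (2*s + z)*(5*s + z)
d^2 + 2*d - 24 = (d - 4)*(d + 6)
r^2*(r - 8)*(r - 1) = r^4 - 9*r^3 + 8*r^2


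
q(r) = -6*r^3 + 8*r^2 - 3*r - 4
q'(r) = -18*r^2 + 16*r - 3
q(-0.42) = -0.88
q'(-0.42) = -12.90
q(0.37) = -4.32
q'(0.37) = 0.46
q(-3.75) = 436.16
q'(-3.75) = -316.12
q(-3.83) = 461.93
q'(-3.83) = -328.32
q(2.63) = -65.70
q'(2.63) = -85.42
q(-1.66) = 50.47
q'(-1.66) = -79.16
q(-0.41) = -1.01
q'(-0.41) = -12.59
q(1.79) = -18.15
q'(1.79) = -32.03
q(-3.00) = 239.00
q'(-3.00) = -213.00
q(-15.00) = 22091.00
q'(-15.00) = -4293.00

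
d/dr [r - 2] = 1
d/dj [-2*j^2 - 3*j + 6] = -4*j - 3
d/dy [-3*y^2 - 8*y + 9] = -6*y - 8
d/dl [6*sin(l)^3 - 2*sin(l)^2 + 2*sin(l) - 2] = 2*(9*sin(l)^2 - 2*sin(l) + 1)*cos(l)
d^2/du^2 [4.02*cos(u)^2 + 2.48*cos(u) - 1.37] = -2.48*cos(u) - 8.04*cos(2*u)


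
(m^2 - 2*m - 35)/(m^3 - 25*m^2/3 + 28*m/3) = 3*(m + 5)/(m*(3*m - 4))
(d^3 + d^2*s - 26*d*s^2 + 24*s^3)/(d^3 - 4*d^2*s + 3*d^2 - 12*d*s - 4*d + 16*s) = (d^2 + 5*d*s - 6*s^2)/(d^2 + 3*d - 4)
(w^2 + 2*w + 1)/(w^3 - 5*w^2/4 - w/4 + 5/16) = 16*(w^2 + 2*w + 1)/(16*w^3 - 20*w^2 - 4*w + 5)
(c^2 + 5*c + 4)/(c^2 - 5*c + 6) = (c^2 + 5*c + 4)/(c^2 - 5*c + 6)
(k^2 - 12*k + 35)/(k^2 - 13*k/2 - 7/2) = 2*(k - 5)/(2*k + 1)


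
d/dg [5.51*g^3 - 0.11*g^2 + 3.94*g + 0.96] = 16.53*g^2 - 0.22*g + 3.94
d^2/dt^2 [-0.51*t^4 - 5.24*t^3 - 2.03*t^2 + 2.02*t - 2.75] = -6.12*t^2 - 31.44*t - 4.06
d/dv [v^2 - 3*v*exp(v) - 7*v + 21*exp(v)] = -3*v*exp(v) + 2*v + 18*exp(v) - 7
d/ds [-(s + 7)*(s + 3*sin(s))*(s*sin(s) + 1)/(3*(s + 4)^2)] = (-(s + 4)*((s + 7)*(s + 3*sin(s))*(s*cos(s) + sin(s)) + (s + 7)*(s*sin(s) + 1)*(3*cos(s) + 1) + (s + 3*sin(s))*(s*sin(s) + 1)) + 2*(s + 7)*(s + 3*sin(s))*(s*sin(s) + 1))/(3*(s + 4)^3)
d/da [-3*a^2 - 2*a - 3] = -6*a - 2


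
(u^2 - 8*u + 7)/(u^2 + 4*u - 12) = (u^2 - 8*u + 7)/(u^2 + 4*u - 12)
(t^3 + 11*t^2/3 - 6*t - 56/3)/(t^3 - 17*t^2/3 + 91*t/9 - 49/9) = 3*(t^2 + 6*t + 8)/(3*t^2 - 10*t + 7)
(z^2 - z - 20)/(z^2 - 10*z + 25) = (z + 4)/(z - 5)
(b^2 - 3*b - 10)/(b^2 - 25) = (b + 2)/(b + 5)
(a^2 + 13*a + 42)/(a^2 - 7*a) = (a^2 + 13*a + 42)/(a*(a - 7))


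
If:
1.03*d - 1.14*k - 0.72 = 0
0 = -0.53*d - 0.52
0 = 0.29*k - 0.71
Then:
No Solution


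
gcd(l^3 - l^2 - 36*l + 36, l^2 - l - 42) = l + 6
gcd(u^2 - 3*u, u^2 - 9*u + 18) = u - 3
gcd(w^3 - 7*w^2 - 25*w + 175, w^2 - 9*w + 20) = w - 5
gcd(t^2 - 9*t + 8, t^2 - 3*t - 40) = t - 8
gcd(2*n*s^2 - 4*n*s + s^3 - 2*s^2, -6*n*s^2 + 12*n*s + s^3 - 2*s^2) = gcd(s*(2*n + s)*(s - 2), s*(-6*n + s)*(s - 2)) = s^2 - 2*s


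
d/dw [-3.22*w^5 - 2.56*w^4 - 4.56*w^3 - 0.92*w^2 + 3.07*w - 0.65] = -16.1*w^4 - 10.24*w^3 - 13.68*w^2 - 1.84*w + 3.07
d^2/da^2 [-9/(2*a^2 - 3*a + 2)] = 18*(4*a^2 - 6*a - (4*a - 3)^2 + 4)/(2*a^2 - 3*a + 2)^3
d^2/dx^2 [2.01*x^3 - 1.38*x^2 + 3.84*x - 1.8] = 12.06*x - 2.76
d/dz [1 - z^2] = -2*z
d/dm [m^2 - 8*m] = 2*m - 8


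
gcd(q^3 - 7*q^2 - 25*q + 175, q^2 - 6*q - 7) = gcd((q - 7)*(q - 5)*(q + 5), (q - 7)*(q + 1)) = q - 7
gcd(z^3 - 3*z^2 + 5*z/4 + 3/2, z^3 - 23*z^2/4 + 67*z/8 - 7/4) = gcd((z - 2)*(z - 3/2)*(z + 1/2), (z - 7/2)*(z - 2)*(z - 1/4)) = z - 2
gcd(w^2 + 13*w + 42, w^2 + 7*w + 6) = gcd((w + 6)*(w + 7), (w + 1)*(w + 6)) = w + 6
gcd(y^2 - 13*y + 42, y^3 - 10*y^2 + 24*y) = y - 6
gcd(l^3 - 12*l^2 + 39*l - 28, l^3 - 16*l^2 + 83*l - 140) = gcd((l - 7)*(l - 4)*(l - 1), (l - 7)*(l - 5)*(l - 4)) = l^2 - 11*l + 28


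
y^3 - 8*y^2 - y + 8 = (y - 8)*(y - 1)*(y + 1)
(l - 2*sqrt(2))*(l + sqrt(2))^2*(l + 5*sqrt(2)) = l^4 + 5*sqrt(2)*l^3 - 6*l^2 - 34*sqrt(2)*l - 40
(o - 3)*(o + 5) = o^2 + 2*o - 15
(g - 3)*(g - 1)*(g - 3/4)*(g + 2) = g^4 - 11*g^3/4 - 7*g^2/2 + 39*g/4 - 9/2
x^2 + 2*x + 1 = (x + 1)^2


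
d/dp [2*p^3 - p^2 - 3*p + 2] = 6*p^2 - 2*p - 3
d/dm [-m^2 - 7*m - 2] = -2*m - 7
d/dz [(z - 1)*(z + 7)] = 2*z + 6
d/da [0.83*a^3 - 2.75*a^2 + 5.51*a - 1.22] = 2.49*a^2 - 5.5*a + 5.51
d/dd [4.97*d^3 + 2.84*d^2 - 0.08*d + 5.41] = 14.91*d^2 + 5.68*d - 0.08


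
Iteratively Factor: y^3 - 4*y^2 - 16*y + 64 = (y - 4)*(y^2 - 16) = (y - 4)^2*(y + 4)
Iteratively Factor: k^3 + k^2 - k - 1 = (k - 1)*(k^2 + 2*k + 1) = (k - 1)*(k + 1)*(k + 1)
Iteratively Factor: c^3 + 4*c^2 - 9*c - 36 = (c + 4)*(c^2 - 9) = (c + 3)*(c + 4)*(c - 3)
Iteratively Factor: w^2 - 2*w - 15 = (w + 3)*(w - 5)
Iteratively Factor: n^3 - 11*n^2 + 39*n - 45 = (n - 3)*(n^2 - 8*n + 15) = (n - 3)^2*(n - 5)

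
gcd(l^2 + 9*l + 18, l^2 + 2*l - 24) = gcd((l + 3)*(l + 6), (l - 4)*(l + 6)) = l + 6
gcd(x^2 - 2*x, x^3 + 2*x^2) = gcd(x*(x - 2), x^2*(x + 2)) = x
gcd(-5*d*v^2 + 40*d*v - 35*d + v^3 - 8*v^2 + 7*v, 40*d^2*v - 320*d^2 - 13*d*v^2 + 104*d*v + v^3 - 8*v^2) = -5*d + v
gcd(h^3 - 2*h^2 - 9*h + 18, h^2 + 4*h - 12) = h - 2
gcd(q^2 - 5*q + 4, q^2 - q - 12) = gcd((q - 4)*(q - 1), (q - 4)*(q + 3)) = q - 4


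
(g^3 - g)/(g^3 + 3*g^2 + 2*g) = (g - 1)/(g + 2)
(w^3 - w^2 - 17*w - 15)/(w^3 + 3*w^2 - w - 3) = (w - 5)/(w - 1)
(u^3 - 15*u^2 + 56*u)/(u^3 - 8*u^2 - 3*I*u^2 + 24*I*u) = (u - 7)/(u - 3*I)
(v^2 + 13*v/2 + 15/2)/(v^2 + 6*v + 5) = (v + 3/2)/(v + 1)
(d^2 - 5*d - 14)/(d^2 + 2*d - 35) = (d^2 - 5*d - 14)/(d^2 + 2*d - 35)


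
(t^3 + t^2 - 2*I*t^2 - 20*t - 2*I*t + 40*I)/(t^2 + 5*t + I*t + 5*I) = (t^2 - 2*t*(2 + I) + 8*I)/(t + I)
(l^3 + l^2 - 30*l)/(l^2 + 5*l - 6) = l*(l - 5)/(l - 1)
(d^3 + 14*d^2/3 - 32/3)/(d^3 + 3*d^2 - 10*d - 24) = (d - 4/3)/(d - 3)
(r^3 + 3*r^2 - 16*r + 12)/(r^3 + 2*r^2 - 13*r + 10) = (r + 6)/(r + 5)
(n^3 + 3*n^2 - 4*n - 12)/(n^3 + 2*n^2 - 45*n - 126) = (n^2 - 4)/(n^2 - n - 42)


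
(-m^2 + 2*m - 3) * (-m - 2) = m^3 - m + 6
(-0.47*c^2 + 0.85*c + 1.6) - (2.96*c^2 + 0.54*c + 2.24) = -3.43*c^2 + 0.31*c - 0.64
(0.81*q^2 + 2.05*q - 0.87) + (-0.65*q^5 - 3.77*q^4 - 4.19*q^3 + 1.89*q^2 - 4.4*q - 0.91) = -0.65*q^5 - 3.77*q^4 - 4.19*q^3 + 2.7*q^2 - 2.35*q - 1.78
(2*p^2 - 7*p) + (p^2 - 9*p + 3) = 3*p^2 - 16*p + 3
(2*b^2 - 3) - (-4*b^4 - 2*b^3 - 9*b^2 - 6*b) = 4*b^4 + 2*b^3 + 11*b^2 + 6*b - 3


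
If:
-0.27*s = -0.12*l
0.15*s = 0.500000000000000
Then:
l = 7.50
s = 3.33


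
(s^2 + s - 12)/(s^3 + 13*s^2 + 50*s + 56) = (s - 3)/(s^2 + 9*s + 14)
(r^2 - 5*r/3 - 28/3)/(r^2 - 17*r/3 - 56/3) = (r - 4)/(r - 8)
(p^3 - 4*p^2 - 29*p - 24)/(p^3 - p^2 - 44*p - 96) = (p + 1)/(p + 4)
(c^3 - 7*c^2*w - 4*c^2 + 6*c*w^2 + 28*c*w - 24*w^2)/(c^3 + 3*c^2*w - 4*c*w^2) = (c^2 - 6*c*w - 4*c + 24*w)/(c*(c + 4*w))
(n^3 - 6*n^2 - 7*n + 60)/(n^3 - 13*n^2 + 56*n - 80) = (n + 3)/(n - 4)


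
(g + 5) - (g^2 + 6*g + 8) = -g^2 - 5*g - 3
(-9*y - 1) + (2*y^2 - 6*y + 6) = 2*y^2 - 15*y + 5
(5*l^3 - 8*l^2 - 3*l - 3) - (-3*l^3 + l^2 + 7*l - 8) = 8*l^3 - 9*l^2 - 10*l + 5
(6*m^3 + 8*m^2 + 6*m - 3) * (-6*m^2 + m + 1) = -36*m^5 - 42*m^4 - 22*m^3 + 32*m^2 + 3*m - 3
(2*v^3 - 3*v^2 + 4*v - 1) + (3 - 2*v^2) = 2*v^3 - 5*v^2 + 4*v + 2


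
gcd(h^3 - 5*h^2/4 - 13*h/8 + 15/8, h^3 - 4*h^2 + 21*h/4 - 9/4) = h^2 - 5*h/2 + 3/2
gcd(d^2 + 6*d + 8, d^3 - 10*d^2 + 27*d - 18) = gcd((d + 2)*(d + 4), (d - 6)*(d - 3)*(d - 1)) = 1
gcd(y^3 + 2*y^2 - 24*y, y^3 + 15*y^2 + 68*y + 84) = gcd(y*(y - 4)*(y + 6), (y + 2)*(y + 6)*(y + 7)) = y + 6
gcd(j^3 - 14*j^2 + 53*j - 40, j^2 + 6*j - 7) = j - 1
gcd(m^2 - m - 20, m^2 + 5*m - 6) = 1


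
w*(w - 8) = w^2 - 8*w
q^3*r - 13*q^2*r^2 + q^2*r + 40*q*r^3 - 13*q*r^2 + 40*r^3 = (q - 8*r)*(q - 5*r)*(q*r + r)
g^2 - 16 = (g - 4)*(g + 4)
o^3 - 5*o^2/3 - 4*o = o*(o - 3)*(o + 4/3)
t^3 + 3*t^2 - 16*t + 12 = (t - 2)*(t - 1)*(t + 6)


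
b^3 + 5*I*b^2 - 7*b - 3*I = (b + I)^2*(b + 3*I)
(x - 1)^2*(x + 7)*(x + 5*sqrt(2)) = x^4 + 5*x^3 + 5*sqrt(2)*x^3 - 13*x^2 + 25*sqrt(2)*x^2 - 65*sqrt(2)*x + 7*x + 35*sqrt(2)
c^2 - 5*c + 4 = (c - 4)*(c - 1)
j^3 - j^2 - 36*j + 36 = (j - 6)*(j - 1)*(j + 6)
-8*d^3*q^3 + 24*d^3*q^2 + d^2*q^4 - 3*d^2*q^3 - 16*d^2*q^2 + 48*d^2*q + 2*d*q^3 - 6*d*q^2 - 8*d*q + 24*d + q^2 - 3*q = (-8*d + q)*(q - 3)*(d*q + 1)^2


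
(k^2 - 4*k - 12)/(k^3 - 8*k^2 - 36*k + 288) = (k + 2)/(k^2 - 2*k - 48)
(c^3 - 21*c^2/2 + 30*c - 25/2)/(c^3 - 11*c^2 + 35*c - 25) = (c - 1/2)/(c - 1)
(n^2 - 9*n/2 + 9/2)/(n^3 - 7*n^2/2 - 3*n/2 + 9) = (2*n - 3)/(2*n^2 - n - 6)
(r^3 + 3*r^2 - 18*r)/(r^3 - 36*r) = (r - 3)/(r - 6)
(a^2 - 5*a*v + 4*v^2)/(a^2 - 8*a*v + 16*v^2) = (-a + v)/(-a + 4*v)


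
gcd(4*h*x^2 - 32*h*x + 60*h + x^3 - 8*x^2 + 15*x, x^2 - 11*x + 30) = x - 5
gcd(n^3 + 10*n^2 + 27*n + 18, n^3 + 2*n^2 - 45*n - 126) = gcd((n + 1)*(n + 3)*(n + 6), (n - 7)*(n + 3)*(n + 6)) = n^2 + 9*n + 18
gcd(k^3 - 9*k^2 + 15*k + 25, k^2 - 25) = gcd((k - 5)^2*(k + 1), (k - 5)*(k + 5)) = k - 5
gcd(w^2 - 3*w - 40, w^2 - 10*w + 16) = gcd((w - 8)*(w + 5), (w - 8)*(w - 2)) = w - 8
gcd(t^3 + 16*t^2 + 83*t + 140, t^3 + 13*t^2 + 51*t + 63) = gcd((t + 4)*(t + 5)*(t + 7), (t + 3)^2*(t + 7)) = t + 7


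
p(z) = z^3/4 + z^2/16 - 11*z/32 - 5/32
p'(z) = 3*z^2/4 + z/8 - 11/32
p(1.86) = 1.03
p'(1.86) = 2.48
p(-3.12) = -6.07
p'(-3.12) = 6.57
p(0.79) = -0.27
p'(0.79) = 0.22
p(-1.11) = -0.04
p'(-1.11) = 0.44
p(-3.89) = -12.59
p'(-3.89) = 10.52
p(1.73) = 0.73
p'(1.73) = 2.12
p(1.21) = -0.04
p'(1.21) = 0.91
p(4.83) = 27.81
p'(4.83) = 17.76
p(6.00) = 54.03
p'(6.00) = 27.41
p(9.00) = 184.06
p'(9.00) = 61.53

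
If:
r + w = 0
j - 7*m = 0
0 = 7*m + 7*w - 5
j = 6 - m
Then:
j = 21/4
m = 3/4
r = 1/28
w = -1/28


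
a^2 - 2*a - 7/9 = (a - 7/3)*(a + 1/3)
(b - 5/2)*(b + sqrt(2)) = b^2 - 5*b/2 + sqrt(2)*b - 5*sqrt(2)/2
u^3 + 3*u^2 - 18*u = u*(u - 3)*(u + 6)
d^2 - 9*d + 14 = (d - 7)*(d - 2)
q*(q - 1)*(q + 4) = q^3 + 3*q^2 - 4*q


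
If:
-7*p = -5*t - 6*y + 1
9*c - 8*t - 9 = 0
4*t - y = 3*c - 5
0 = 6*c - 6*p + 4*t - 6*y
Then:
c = -41/103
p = -139/103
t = -162/103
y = -10/103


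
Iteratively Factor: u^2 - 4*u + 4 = (u - 2)*(u - 2)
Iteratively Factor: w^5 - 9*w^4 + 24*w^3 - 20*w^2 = (w)*(w^4 - 9*w^3 + 24*w^2 - 20*w) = w*(w - 2)*(w^3 - 7*w^2 + 10*w) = w*(w - 2)^2*(w^2 - 5*w) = w*(w - 5)*(w - 2)^2*(w)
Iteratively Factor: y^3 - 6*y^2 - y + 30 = (y - 3)*(y^2 - 3*y - 10) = (y - 5)*(y - 3)*(y + 2)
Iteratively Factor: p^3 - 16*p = (p - 4)*(p^2 + 4*p) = (p - 4)*(p + 4)*(p)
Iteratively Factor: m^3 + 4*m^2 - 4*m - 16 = (m + 4)*(m^2 - 4) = (m + 2)*(m + 4)*(m - 2)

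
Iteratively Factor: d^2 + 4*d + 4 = (d + 2)*(d + 2)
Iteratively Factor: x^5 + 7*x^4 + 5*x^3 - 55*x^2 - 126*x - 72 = (x + 3)*(x^4 + 4*x^3 - 7*x^2 - 34*x - 24) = (x - 3)*(x + 3)*(x^3 + 7*x^2 + 14*x + 8) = (x - 3)*(x + 1)*(x + 3)*(x^2 + 6*x + 8) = (x - 3)*(x + 1)*(x + 2)*(x + 3)*(x + 4)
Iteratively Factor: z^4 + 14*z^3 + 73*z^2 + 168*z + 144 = (z + 3)*(z^3 + 11*z^2 + 40*z + 48) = (z + 3)*(z + 4)*(z^2 + 7*z + 12) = (z + 3)^2*(z + 4)*(z + 4)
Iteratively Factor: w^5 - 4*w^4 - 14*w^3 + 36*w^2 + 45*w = (w + 1)*(w^4 - 5*w^3 - 9*w^2 + 45*w) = (w + 1)*(w + 3)*(w^3 - 8*w^2 + 15*w) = (w - 5)*(w + 1)*(w + 3)*(w^2 - 3*w) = w*(w - 5)*(w + 1)*(w + 3)*(w - 3)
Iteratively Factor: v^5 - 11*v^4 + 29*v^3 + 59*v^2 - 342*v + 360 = (v - 2)*(v^4 - 9*v^3 + 11*v^2 + 81*v - 180) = (v - 2)*(v + 3)*(v^3 - 12*v^2 + 47*v - 60) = (v - 4)*(v - 2)*(v + 3)*(v^2 - 8*v + 15) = (v - 4)*(v - 3)*(v - 2)*(v + 3)*(v - 5)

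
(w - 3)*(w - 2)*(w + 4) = w^3 - w^2 - 14*w + 24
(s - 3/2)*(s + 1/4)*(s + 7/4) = s^3 + s^2/2 - 41*s/16 - 21/32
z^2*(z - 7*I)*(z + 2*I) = z^4 - 5*I*z^3 + 14*z^2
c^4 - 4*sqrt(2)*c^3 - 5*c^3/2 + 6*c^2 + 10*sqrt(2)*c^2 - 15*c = c*(c - 5/2)*(c - 3*sqrt(2))*(c - sqrt(2))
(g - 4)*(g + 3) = g^2 - g - 12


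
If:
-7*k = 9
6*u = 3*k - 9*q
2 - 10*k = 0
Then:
No Solution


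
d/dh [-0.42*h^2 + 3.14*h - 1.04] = 3.14 - 0.84*h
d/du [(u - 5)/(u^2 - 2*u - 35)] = (u^2 - 2*u - 2*(u - 5)*(u - 1) - 35)/(-u^2 + 2*u + 35)^2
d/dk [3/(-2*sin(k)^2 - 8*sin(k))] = 3*(sin(k) + 2)*cos(k)/((sin(k) + 4)^2*sin(k)^2)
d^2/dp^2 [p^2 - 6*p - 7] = 2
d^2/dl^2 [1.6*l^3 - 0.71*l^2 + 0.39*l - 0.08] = 9.6*l - 1.42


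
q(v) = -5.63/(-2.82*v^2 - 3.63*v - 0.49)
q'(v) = -5.63*(5.64*v + 3.63)/(-2.82*v^2 - 3.63*v - 0.49)^2 = (-31.7532*v - 20.4369)/(2.82*v^2 + 3.63*v + 0.49)^2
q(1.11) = 0.70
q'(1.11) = -0.87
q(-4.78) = 0.12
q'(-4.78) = 0.06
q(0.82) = 1.05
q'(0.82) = -1.62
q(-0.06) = 19.94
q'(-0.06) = -232.45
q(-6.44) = 0.06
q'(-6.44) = 0.02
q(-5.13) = 0.10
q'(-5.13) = 0.05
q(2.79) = 0.17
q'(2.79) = -0.10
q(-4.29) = 0.15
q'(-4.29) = 0.09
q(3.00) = 0.15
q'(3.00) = -0.09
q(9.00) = 0.02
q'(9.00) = -0.00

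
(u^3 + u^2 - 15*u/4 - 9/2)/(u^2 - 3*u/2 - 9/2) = (u^2 - u/2 - 3)/(u - 3)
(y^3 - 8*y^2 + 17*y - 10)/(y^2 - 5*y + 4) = (y^2 - 7*y + 10)/(y - 4)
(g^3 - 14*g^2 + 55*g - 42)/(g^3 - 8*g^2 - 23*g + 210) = (g - 1)/(g + 5)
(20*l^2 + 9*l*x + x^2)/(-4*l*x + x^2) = (20*l^2 + 9*l*x + x^2)/(x*(-4*l + x))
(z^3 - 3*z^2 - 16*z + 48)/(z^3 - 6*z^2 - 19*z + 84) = (z - 4)/(z - 7)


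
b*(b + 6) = b^2 + 6*b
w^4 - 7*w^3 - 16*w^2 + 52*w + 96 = (w - 8)*(w - 3)*(w + 2)^2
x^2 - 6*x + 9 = (x - 3)^2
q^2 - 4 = (q - 2)*(q + 2)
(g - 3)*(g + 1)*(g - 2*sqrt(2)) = g^3 - 2*sqrt(2)*g^2 - 2*g^2 - 3*g + 4*sqrt(2)*g + 6*sqrt(2)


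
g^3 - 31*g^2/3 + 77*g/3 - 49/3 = (g - 7)*(g - 7/3)*(g - 1)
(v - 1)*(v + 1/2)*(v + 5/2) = v^3 + 2*v^2 - 7*v/4 - 5/4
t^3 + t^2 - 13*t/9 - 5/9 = (t - 1)*(t + 1/3)*(t + 5/3)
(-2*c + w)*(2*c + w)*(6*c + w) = -24*c^3 - 4*c^2*w + 6*c*w^2 + w^3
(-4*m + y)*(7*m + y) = -28*m^2 + 3*m*y + y^2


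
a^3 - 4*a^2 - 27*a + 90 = (a - 6)*(a - 3)*(a + 5)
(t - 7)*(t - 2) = t^2 - 9*t + 14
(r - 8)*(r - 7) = r^2 - 15*r + 56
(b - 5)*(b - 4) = b^2 - 9*b + 20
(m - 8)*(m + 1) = m^2 - 7*m - 8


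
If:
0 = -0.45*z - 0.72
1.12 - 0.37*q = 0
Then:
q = 3.03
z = -1.60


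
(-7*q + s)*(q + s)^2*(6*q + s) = -42*q^4 - 85*q^3*s - 43*q^2*s^2 + q*s^3 + s^4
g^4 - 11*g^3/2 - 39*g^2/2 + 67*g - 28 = (g - 7)*(g - 2)*(g - 1/2)*(g + 4)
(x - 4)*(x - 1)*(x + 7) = x^3 + 2*x^2 - 31*x + 28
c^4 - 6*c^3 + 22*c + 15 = (c - 5)*(c - 3)*(c + 1)^2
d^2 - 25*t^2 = (d - 5*t)*(d + 5*t)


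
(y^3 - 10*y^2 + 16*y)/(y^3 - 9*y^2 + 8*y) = (y - 2)/(y - 1)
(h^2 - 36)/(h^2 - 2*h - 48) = (h - 6)/(h - 8)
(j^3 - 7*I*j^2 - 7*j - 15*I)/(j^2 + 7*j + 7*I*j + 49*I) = (j^3 - 7*I*j^2 - 7*j - 15*I)/(j^2 + 7*j*(1 + I) + 49*I)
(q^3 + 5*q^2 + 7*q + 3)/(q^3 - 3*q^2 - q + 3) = (q^2 + 4*q + 3)/(q^2 - 4*q + 3)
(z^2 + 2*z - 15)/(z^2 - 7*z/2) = 2*(z^2 + 2*z - 15)/(z*(2*z - 7))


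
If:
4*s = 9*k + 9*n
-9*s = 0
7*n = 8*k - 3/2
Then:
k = 1/10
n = -1/10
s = 0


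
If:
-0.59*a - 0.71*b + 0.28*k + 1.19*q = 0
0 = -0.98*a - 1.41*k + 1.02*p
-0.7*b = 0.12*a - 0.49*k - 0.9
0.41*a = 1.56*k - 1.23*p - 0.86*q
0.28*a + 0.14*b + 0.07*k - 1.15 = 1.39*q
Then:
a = 6.99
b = -33.24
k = -47.61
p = -59.11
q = -5.17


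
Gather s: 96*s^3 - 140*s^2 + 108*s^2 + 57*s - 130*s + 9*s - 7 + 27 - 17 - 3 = 96*s^3 - 32*s^2 - 64*s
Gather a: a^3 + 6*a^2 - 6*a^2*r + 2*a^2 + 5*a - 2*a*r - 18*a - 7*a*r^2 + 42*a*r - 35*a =a^3 + a^2*(8 - 6*r) + a*(-7*r^2 + 40*r - 48)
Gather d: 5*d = 5*d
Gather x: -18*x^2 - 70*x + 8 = -18*x^2 - 70*x + 8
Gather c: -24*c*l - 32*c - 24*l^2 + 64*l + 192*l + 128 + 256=c*(-24*l - 32) - 24*l^2 + 256*l + 384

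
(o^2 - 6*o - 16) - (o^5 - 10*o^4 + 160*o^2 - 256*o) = -o^5 + 10*o^4 - 159*o^2 + 250*o - 16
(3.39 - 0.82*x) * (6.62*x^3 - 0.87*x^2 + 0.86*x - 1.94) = -5.4284*x^4 + 23.1552*x^3 - 3.6545*x^2 + 4.5062*x - 6.5766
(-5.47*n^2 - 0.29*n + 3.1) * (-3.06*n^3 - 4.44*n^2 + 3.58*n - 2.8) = 16.7382*n^5 + 25.1742*n^4 - 27.781*n^3 + 0.513799999999998*n^2 + 11.91*n - 8.68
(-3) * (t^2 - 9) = 27 - 3*t^2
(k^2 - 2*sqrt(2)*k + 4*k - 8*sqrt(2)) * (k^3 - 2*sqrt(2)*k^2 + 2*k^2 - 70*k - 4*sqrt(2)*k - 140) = k^5 - 4*sqrt(2)*k^4 + 6*k^4 - 54*k^3 - 24*sqrt(2)*k^3 - 372*k^2 + 108*sqrt(2)*k^2 - 496*k + 840*sqrt(2)*k + 1120*sqrt(2)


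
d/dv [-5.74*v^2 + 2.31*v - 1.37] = 2.31 - 11.48*v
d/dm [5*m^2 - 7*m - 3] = 10*m - 7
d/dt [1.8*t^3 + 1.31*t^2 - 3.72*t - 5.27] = 5.4*t^2 + 2.62*t - 3.72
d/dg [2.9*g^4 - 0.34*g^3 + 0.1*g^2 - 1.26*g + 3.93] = 11.6*g^3 - 1.02*g^2 + 0.2*g - 1.26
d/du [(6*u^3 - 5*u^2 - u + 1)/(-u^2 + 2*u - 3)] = (-6*u^4 + 24*u^3 - 65*u^2 + 32*u + 1)/(u^4 - 4*u^3 + 10*u^2 - 12*u + 9)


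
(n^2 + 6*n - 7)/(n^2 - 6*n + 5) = (n + 7)/(n - 5)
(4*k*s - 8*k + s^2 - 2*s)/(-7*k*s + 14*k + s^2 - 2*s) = (4*k + s)/(-7*k + s)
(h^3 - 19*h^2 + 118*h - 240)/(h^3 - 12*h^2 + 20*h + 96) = (h - 5)/(h + 2)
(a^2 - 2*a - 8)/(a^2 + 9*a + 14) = (a - 4)/(a + 7)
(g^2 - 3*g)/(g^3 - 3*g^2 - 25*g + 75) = g/(g^2 - 25)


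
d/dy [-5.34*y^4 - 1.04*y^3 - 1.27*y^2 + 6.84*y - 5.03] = -21.36*y^3 - 3.12*y^2 - 2.54*y + 6.84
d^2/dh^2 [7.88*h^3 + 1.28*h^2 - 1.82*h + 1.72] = 47.28*h + 2.56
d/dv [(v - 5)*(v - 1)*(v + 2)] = 3*v^2 - 8*v - 7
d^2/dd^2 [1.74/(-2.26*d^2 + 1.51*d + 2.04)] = (-17.774448*d^2 + 11.875848*d + 1.74*(4.52*d - 1.51)*(9.04*d - 3.02) + 16.044192)/(-2.26*d^2 + 1.51*d + 2.04)^3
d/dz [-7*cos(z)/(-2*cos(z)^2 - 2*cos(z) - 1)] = 7*sin(z)*cos(2*z)/(2*cos(z) + cos(2*z) + 2)^2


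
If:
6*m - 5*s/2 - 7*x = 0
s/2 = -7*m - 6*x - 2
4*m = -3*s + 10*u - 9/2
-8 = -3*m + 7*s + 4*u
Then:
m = -2275/6809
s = -8526/6809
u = -1615/27236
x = 1095/6809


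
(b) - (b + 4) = -4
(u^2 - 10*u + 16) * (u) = u^3 - 10*u^2 + 16*u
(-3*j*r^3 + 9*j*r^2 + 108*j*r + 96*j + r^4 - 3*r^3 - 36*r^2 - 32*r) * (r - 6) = -3*j*r^4 + 27*j*r^3 + 54*j*r^2 - 552*j*r - 576*j + r^5 - 9*r^4 - 18*r^3 + 184*r^2 + 192*r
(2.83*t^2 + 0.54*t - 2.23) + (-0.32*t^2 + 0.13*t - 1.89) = 2.51*t^2 + 0.67*t - 4.12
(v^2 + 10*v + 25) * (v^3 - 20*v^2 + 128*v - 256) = v^5 - 10*v^4 - 47*v^3 + 524*v^2 + 640*v - 6400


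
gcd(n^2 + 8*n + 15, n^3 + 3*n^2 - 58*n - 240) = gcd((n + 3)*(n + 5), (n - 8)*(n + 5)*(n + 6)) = n + 5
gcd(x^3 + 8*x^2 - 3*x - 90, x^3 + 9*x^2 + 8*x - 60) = x^2 + 11*x + 30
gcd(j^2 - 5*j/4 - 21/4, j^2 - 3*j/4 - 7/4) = 1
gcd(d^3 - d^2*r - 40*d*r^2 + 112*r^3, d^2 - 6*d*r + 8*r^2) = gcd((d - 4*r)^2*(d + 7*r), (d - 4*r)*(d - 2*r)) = -d + 4*r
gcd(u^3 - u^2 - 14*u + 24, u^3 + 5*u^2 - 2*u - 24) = u^2 + 2*u - 8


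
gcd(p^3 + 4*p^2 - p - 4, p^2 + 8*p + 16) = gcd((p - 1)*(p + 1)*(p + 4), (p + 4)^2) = p + 4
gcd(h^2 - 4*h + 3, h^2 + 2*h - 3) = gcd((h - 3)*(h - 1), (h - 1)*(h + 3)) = h - 1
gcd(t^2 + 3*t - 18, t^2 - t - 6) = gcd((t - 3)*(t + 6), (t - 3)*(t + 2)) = t - 3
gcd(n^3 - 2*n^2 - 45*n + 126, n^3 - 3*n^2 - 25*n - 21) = 1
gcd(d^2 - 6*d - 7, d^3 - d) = d + 1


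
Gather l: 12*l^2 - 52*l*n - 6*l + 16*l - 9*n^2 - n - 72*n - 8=12*l^2 + l*(10 - 52*n) - 9*n^2 - 73*n - 8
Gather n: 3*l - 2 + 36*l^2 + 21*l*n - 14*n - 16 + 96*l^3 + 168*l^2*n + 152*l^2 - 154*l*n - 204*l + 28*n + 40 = 96*l^3 + 188*l^2 - 201*l + n*(168*l^2 - 133*l + 14) + 22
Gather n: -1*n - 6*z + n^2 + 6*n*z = n^2 + n*(6*z - 1) - 6*z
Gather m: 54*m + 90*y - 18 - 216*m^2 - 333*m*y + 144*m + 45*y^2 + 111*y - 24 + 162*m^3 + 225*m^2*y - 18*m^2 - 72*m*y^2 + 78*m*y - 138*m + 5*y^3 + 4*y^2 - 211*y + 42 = 162*m^3 + m^2*(225*y - 234) + m*(-72*y^2 - 255*y + 60) + 5*y^3 + 49*y^2 - 10*y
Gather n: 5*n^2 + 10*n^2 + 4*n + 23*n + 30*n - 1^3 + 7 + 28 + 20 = 15*n^2 + 57*n + 54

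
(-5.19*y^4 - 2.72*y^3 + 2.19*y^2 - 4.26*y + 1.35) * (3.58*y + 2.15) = -18.5802*y^5 - 20.8961*y^4 + 1.9922*y^3 - 10.5423*y^2 - 4.326*y + 2.9025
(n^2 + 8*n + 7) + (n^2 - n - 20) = 2*n^2 + 7*n - 13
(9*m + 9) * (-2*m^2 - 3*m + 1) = -18*m^3 - 45*m^2 - 18*m + 9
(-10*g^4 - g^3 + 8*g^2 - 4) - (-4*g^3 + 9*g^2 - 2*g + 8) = -10*g^4 + 3*g^3 - g^2 + 2*g - 12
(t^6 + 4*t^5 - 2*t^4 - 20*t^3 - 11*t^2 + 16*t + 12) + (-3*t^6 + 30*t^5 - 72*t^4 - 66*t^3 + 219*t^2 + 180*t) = -2*t^6 + 34*t^5 - 74*t^4 - 86*t^3 + 208*t^2 + 196*t + 12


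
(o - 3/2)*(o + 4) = o^2 + 5*o/2 - 6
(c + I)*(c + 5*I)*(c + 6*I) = c^3 + 12*I*c^2 - 41*c - 30*I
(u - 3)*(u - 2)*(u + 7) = u^3 + 2*u^2 - 29*u + 42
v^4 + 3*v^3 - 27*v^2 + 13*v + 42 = (v - 3)*(v - 2)*(v + 1)*(v + 7)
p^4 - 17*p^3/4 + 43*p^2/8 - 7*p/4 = p*(p - 2)*(p - 7/4)*(p - 1/2)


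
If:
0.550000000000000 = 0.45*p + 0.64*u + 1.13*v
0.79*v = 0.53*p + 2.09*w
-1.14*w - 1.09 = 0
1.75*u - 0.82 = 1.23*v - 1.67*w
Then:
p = 2.43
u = 0.75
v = -0.90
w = -0.96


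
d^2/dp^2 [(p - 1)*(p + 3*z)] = 2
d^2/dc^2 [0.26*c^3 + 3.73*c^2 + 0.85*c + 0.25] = 1.56*c + 7.46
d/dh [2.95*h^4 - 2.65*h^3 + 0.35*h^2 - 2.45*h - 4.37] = 11.8*h^3 - 7.95*h^2 + 0.7*h - 2.45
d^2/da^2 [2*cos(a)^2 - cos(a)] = cos(a) - 4*cos(2*a)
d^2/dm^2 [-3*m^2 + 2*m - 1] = -6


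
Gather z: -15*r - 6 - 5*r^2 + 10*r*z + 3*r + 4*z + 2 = -5*r^2 - 12*r + z*(10*r + 4) - 4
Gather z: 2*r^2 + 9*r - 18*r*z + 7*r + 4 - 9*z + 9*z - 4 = 2*r^2 - 18*r*z + 16*r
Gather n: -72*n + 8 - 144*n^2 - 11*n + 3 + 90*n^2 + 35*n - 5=-54*n^2 - 48*n + 6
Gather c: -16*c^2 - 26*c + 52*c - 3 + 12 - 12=-16*c^2 + 26*c - 3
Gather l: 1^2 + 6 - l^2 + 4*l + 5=-l^2 + 4*l + 12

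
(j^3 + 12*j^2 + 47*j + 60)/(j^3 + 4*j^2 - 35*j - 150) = (j^2 + 7*j + 12)/(j^2 - j - 30)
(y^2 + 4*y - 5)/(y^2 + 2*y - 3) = (y + 5)/(y + 3)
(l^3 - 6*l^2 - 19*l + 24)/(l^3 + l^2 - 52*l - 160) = (l^2 + 2*l - 3)/(l^2 + 9*l + 20)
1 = 1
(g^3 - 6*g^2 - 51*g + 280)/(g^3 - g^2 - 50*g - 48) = (g^2 + 2*g - 35)/(g^2 + 7*g + 6)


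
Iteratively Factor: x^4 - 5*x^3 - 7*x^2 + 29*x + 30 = (x + 2)*(x^3 - 7*x^2 + 7*x + 15) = (x + 1)*(x + 2)*(x^2 - 8*x + 15) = (x - 3)*(x + 1)*(x + 2)*(x - 5)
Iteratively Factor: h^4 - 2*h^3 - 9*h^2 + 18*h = (h - 3)*(h^3 + h^2 - 6*h) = (h - 3)*(h + 3)*(h^2 - 2*h) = h*(h - 3)*(h + 3)*(h - 2)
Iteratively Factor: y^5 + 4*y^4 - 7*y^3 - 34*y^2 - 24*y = (y + 2)*(y^4 + 2*y^3 - 11*y^2 - 12*y) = (y + 2)*(y + 4)*(y^3 - 2*y^2 - 3*y) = y*(y + 2)*(y + 4)*(y^2 - 2*y - 3) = y*(y + 1)*(y + 2)*(y + 4)*(y - 3)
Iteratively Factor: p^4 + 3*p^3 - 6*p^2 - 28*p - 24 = (p + 2)*(p^3 + p^2 - 8*p - 12) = (p - 3)*(p + 2)*(p^2 + 4*p + 4) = (p - 3)*(p + 2)^2*(p + 2)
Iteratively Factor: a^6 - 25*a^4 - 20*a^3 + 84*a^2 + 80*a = (a + 2)*(a^5 - 2*a^4 - 21*a^3 + 22*a^2 + 40*a) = (a - 2)*(a + 2)*(a^4 - 21*a^2 - 20*a) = (a - 2)*(a + 1)*(a + 2)*(a^3 - a^2 - 20*a) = a*(a - 2)*(a + 1)*(a + 2)*(a^2 - a - 20) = a*(a - 5)*(a - 2)*(a + 1)*(a + 2)*(a + 4)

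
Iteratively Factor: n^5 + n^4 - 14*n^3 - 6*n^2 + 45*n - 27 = (n + 3)*(n^4 - 2*n^3 - 8*n^2 + 18*n - 9) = (n - 1)*(n + 3)*(n^3 - n^2 - 9*n + 9) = (n - 1)*(n + 3)^2*(n^2 - 4*n + 3) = (n - 1)^2*(n + 3)^2*(n - 3)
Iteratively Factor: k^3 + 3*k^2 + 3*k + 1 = (k + 1)*(k^2 + 2*k + 1) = (k + 1)^2*(k + 1)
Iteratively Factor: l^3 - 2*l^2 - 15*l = (l)*(l^2 - 2*l - 15) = l*(l - 5)*(l + 3)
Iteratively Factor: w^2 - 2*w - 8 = (w - 4)*(w + 2)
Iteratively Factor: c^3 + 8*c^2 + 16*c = (c + 4)*(c^2 + 4*c) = (c + 4)^2*(c)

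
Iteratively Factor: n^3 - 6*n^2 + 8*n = (n)*(n^2 - 6*n + 8) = n*(n - 2)*(n - 4)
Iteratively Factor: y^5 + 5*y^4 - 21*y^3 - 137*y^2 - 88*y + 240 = (y + 3)*(y^4 + 2*y^3 - 27*y^2 - 56*y + 80) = (y - 1)*(y + 3)*(y^3 + 3*y^2 - 24*y - 80) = (y - 1)*(y + 3)*(y + 4)*(y^2 - y - 20) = (y - 5)*(y - 1)*(y + 3)*(y + 4)*(y + 4)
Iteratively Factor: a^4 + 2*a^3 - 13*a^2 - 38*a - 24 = (a - 4)*(a^3 + 6*a^2 + 11*a + 6) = (a - 4)*(a + 3)*(a^2 + 3*a + 2) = (a - 4)*(a + 2)*(a + 3)*(a + 1)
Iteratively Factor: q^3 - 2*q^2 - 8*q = (q - 4)*(q^2 + 2*q) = q*(q - 4)*(q + 2)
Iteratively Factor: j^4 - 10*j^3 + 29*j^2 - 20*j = (j)*(j^3 - 10*j^2 + 29*j - 20) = j*(j - 4)*(j^2 - 6*j + 5) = j*(j - 4)*(j - 1)*(j - 5)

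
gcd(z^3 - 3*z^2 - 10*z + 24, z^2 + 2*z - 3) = z + 3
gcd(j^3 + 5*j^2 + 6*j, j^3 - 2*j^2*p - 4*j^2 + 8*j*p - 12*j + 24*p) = j + 2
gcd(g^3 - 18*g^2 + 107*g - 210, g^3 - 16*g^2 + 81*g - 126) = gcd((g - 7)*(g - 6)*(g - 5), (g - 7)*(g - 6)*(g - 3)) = g^2 - 13*g + 42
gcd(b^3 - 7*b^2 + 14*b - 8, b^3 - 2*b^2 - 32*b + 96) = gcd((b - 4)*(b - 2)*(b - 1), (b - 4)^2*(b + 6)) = b - 4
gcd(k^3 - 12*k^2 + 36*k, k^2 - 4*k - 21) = 1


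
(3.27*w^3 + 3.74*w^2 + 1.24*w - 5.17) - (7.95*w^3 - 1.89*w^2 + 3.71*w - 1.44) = -4.68*w^3 + 5.63*w^2 - 2.47*w - 3.73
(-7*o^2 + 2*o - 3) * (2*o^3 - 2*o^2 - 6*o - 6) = -14*o^5 + 18*o^4 + 32*o^3 + 36*o^2 + 6*o + 18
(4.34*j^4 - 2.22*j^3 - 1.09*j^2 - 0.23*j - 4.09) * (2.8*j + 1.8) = 12.152*j^5 + 1.596*j^4 - 7.048*j^3 - 2.606*j^2 - 11.866*j - 7.362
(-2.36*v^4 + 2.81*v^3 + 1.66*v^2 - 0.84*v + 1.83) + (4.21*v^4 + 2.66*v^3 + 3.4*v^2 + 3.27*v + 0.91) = 1.85*v^4 + 5.47*v^3 + 5.06*v^2 + 2.43*v + 2.74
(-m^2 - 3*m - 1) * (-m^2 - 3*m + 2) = m^4 + 6*m^3 + 8*m^2 - 3*m - 2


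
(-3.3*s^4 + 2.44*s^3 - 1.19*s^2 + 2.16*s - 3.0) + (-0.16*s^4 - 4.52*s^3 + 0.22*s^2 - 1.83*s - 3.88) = -3.46*s^4 - 2.08*s^3 - 0.97*s^2 + 0.33*s - 6.88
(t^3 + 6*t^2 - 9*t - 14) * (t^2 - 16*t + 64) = t^5 - 10*t^4 - 41*t^3 + 514*t^2 - 352*t - 896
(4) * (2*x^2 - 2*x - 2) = 8*x^2 - 8*x - 8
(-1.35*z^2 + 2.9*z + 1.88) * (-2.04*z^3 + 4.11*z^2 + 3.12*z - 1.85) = 2.754*z^5 - 11.4645*z^4 + 3.8718*z^3 + 19.2723*z^2 + 0.500599999999999*z - 3.478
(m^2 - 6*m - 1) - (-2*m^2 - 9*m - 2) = 3*m^2 + 3*m + 1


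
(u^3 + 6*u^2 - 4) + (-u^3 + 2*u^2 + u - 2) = 8*u^2 + u - 6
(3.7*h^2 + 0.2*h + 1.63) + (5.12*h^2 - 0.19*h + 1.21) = 8.82*h^2 + 0.01*h + 2.84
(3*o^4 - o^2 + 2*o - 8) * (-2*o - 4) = -6*o^5 - 12*o^4 + 2*o^3 + 8*o + 32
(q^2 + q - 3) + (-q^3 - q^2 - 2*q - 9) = -q^3 - q - 12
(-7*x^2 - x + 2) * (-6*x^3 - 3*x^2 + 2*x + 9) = 42*x^5 + 27*x^4 - 23*x^3 - 71*x^2 - 5*x + 18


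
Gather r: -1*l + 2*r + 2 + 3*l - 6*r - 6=2*l - 4*r - 4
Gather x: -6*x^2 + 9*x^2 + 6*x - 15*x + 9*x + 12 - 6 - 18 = 3*x^2 - 12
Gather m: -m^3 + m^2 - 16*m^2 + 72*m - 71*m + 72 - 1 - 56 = -m^3 - 15*m^2 + m + 15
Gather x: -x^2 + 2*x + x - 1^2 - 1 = -x^2 + 3*x - 2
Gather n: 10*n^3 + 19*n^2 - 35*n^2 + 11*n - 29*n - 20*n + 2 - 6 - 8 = 10*n^3 - 16*n^2 - 38*n - 12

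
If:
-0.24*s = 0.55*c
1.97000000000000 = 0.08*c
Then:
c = 24.62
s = -56.43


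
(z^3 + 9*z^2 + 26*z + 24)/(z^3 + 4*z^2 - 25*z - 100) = (z^2 + 5*z + 6)/(z^2 - 25)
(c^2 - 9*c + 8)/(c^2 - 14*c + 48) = (c - 1)/(c - 6)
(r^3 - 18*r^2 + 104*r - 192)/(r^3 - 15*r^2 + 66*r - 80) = (r^2 - 10*r + 24)/(r^2 - 7*r + 10)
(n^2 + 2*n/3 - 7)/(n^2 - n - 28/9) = 3*(n + 3)/(3*n + 4)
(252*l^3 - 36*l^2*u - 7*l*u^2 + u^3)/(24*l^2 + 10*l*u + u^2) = (42*l^2 - 13*l*u + u^2)/(4*l + u)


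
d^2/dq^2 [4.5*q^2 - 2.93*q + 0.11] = 9.00000000000000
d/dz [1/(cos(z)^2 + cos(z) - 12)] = (2*cos(z) + 1)*sin(z)/(cos(z)^2 + cos(z) - 12)^2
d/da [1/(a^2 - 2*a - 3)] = 2*(1 - a)/(-a^2 + 2*a + 3)^2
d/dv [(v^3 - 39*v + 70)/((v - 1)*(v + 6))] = (v^4 + 10*v^3 + 21*v^2 - 140*v - 116)/(v^4 + 10*v^3 + 13*v^2 - 60*v + 36)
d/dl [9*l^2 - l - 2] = 18*l - 1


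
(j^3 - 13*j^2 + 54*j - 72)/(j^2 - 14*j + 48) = (j^2 - 7*j + 12)/(j - 8)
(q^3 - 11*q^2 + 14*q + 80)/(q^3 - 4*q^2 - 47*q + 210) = (q^2 - 6*q - 16)/(q^2 + q - 42)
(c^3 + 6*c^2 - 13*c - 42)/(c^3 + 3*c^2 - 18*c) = (c^2 + 9*c + 14)/(c*(c + 6))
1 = 1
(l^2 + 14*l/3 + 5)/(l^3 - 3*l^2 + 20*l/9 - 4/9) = 3*(3*l^2 + 14*l + 15)/(9*l^3 - 27*l^2 + 20*l - 4)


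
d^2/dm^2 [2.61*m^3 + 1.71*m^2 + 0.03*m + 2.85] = 15.66*m + 3.42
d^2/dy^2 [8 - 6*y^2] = -12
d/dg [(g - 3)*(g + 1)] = 2*g - 2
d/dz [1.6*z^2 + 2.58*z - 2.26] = 3.2*z + 2.58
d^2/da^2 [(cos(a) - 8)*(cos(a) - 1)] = 9*cos(a) - 2*cos(2*a)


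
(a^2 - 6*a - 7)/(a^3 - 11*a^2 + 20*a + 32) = (a - 7)/(a^2 - 12*a + 32)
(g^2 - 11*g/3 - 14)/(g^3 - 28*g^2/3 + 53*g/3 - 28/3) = (3*g^2 - 11*g - 42)/(3*g^3 - 28*g^2 + 53*g - 28)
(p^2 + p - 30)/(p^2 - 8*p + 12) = (p^2 + p - 30)/(p^2 - 8*p + 12)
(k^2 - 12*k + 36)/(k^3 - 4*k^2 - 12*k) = (k - 6)/(k*(k + 2))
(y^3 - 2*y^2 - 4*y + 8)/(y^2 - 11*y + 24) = (y^3 - 2*y^2 - 4*y + 8)/(y^2 - 11*y + 24)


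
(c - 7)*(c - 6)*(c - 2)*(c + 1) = c^4 - 14*c^3 + 53*c^2 - 16*c - 84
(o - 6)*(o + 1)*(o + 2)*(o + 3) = o^4 - 25*o^2 - 60*o - 36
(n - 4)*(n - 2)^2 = n^3 - 8*n^2 + 20*n - 16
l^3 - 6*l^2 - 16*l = l*(l - 8)*(l + 2)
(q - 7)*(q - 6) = q^2 - 13*q + 42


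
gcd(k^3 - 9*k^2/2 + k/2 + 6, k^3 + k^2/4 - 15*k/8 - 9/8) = k^2 - k/2 - 3/2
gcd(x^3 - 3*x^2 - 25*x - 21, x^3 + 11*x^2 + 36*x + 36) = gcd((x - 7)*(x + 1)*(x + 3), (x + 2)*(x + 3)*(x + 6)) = x + 3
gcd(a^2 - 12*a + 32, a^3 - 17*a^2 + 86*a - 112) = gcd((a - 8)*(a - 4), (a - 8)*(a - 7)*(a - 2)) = a - 8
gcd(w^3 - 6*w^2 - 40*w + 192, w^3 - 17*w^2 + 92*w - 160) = w^2 - 12*w + 32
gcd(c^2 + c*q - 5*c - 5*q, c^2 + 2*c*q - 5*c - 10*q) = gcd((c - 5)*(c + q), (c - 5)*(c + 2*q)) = c - 5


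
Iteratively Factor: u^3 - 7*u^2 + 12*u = (u - 3)*(u^2 - 4*u) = (u - 4)*(u - 3)*(u)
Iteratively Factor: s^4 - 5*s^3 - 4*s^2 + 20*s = (s - 2)*(s^3 - 3*s^2 - 10*s) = (s - 5)*(s - 2)*(s^2 + 2*s) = (s - 5)*(s - 2)*(s + 2)*(s)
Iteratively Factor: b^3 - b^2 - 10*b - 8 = (b - 4)*(b^2 + 3*b + 2) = (b - 4)*(b + 1)*(b + 2)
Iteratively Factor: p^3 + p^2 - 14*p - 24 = (p + 3)*(p^2 - 2*p - 8) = (p - 4)*(p + 3)*(p + 2)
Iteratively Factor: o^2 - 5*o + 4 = (o - 1)*(o - 4)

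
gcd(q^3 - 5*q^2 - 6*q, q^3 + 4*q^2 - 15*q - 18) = q + 1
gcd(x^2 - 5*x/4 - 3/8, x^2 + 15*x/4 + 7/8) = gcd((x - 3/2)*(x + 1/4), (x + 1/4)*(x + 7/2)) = x + 1/4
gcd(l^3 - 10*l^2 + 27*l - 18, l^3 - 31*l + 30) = l - 1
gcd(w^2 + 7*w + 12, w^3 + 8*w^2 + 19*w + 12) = w^2 + 7*w + 12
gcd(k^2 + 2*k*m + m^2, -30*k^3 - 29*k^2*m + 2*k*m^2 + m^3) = k + m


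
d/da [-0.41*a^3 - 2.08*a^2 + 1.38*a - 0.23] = -1.23*a^2 - 4.16*a + 1.38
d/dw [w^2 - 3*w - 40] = 2*w - 3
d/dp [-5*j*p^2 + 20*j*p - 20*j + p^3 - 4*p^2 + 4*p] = -10*j*p + 20*j + 3*p^2 - 8*p + 4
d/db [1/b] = -1/b^2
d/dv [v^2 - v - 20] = 2*v - 1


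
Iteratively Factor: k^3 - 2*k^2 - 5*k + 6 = (k - 1)*(k^2 - k - 6) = (k - 3)*(k - 1)*(k + 2)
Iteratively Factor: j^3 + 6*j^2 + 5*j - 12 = (j + 3)*(j^2 + 3*j - 4) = (j - 1)*(j + 3)*(j + 4)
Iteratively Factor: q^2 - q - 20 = (q - 5)*(q + 4)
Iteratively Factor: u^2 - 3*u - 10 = (u + 2)*(u - 5)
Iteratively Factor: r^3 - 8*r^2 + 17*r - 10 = (r - 1)*(r^2 - 7*r + 10) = (r - 2)*(r - 1)*(r - 5)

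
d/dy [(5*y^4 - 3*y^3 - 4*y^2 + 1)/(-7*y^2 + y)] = (-70*y^5 + 36*y^4 - 6*y^3 - 4*y^2 + 14*y - 1)/(y^2*(49*y^2 - 14*y + 1))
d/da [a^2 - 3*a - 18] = 2*a - 3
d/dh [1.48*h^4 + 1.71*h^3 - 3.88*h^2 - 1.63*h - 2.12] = 5.92*h^3 + 5.13*h^2 - 7.76*h - 1.63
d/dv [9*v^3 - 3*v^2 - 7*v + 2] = 27*v^2 - 6*v - 7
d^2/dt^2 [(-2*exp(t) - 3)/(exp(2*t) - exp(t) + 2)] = (-2*exp(4*t) - 14*exp(3*t) + 33*exp(2*t) + 17*exp(t) - 14)*exp(t)/(exp(6*t) - 3*exp(5*t) + 9*exp(4*t) - 13*exp(3*t) + 18*exp(2*t) - 12*exp(t) + 8)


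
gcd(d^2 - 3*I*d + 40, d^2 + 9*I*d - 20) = d + 5*I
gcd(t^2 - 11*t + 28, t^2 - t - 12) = t - 4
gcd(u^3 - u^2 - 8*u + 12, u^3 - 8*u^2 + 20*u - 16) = u^2 - 4*u + 4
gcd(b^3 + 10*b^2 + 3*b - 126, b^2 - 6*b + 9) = b - 3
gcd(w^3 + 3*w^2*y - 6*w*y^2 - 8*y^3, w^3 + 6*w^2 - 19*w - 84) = 1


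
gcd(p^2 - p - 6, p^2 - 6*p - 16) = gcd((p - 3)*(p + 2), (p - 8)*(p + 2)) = p + 2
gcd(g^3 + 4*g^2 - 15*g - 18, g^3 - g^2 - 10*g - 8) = g + 1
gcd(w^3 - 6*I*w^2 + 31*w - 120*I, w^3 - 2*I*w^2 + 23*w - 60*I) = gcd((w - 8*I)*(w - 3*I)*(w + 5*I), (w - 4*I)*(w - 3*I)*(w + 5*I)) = w^2 + 2*I*w + 15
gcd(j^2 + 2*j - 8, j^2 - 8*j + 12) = j - 2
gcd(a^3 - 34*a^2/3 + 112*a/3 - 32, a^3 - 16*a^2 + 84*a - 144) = a^2 - 10*a + 24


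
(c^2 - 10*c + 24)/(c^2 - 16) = (c - 6)/(c + 4)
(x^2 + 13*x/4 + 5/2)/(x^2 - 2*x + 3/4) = (4*x^2 + 13*x + 10)/(4*x^2 - 8*x + 3)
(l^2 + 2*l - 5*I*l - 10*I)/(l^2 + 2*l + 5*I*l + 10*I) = (l - 5*I)/(l + 5*I)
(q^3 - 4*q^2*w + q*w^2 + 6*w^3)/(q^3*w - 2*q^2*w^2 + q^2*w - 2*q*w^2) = (q^2 - 2*q*w - 3*w^2)/(q*w*(q + 1))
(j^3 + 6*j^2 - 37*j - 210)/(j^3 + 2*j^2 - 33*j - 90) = (j + 7)/(j + 3)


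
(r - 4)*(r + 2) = r^2 - 2*r - 8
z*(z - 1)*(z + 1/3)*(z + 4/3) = z^4 + 2*z^3/3 - 11*z^2/9 - 4*z/9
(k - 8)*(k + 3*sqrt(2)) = k^2 - 8*k + 3*sqrt(2)*k - 24*sqrt(2)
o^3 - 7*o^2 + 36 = (o - 6)*(o - 3)*(o + 2)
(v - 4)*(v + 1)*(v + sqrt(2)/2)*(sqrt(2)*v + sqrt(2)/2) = sqrt(2)*v^4 - 5*sqrt(2)*v^3/2 + v^3 - 11*sqrt(2)*v^2/2 - 5*v^2/2 - 11*v/2 - 2*sqrt(2)*v - 2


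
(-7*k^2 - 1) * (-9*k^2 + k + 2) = 63*k^4 - 7*k^3 - 5*k^2 - k - 2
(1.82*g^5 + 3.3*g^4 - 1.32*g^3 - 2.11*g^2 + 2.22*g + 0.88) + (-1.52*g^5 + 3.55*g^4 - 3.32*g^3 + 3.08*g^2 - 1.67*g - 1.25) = 0.3*g^5 + 6.85*g^4 - 4.64*g^3 + 0.97*g^2 + 0.55*g - 0.37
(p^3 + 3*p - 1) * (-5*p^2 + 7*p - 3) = -5*p^5 + 7*p^4 - 18*p^3 + 26*p^2 - 16*p + 3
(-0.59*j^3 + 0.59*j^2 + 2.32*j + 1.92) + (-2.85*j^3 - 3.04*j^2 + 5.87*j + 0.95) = -3.44*j^3 - 2.45*j^2 + 8.19*j + 2.87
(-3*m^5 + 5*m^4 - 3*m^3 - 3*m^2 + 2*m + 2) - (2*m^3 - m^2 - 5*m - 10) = -3*m^5 + 5*m^4 - 5*m^3 - 2*m^2 + 7*m + 12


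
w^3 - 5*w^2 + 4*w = w*(w - 4)*(w - 1)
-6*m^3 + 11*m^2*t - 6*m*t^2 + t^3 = (-3*m + t)*(-2*m + t)*(-m + t)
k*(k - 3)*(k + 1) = k^3 - 2*k^2 - 3*k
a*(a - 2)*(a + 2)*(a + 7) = a^4 + 7*a^3 - 4*a^2 - 28*a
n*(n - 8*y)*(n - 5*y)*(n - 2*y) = n^4 - 15*n^3*y + 66*n^2*y^2 - 80*n*y^3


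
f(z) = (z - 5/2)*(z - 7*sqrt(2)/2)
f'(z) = 2*z - 7*sqrt(2)/2 - 5/2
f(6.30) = 5.13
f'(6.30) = 5.15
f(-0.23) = 14.14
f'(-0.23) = -7.91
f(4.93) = -0.05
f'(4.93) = 2.41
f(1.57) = 3.14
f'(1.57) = -4.31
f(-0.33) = 14.94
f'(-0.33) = -8.11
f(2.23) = 0.73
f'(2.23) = -2.99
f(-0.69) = 17.99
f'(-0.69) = -8.83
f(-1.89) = 30.03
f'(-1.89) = -11.23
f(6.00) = 3.68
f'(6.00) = 4.55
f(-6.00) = 93.07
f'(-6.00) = -19.45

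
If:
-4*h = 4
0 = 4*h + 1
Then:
No Solution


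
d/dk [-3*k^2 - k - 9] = -6*k - 1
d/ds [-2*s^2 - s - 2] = -4*s - 1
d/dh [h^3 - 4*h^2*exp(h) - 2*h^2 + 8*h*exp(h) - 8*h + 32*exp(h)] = -4*h^2*exp(h) + 3*h^2 - 4*h + 40*exp(h) - 8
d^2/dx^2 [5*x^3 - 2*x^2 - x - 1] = 30*x - 4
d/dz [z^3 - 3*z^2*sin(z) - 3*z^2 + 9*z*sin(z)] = -3*z^2*cos(z) + 3*z^2 - 6*z*sin(z) + 9*z*cos(z) - 6*z + 9*sin(z)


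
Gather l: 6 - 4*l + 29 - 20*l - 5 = 30 - 24*l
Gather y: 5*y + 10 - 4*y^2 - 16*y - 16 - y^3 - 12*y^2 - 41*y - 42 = -y^3 - 16*y^2 - 52*y - 48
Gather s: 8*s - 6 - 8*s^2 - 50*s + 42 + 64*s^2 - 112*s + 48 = 56*s^2 - 154*s + 84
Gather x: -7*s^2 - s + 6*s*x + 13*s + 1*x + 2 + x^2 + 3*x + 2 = -7*s^2 + 12*s + x^2 + x*(6*s + 4) + 4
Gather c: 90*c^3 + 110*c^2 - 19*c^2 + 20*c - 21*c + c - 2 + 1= 90*c^3 + 91*c^2 - 1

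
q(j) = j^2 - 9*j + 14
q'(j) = 2*j - 9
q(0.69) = 8.27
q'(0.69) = -7.62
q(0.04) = 13.64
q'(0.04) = -8.92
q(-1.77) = 33.06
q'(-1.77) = -12.54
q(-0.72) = 21.00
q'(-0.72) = -10.44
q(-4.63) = 77.11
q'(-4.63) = -18.26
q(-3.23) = 53.50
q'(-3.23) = -15.46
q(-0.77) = 21.52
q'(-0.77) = -10.54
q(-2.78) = 46.75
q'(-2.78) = -14.56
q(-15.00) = 374.00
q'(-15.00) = -39.00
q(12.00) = 50.00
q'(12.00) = 15.00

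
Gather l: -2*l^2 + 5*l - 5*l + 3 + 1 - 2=2 - 2*l^2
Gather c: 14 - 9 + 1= 6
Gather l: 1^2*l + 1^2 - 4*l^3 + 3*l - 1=-4*l^3 + 4*l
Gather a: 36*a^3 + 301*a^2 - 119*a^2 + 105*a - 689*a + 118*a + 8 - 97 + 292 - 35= 36*a^3 + 182*a^2 - 466*a + 168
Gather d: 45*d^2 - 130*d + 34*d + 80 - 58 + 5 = 45*d^2 - 96*d + 27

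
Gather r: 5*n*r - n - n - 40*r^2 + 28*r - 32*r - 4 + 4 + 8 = -2*n - 40*r^2 + r*(5*n - 4) + 8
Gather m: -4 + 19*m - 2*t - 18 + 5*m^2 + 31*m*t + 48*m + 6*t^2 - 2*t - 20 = 5*m^2 + m*(31*t + 67) + 6*t^2 - 4*t - 42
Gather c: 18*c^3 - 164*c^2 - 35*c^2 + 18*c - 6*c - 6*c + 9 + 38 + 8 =18*c^3 - 199*c^2 + 6*c + 55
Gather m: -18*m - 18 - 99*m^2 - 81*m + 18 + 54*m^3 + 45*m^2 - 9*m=54*m^3 - 54*m^2 - 108*m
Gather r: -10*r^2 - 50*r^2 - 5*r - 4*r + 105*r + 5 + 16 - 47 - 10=-60*r^2 + 96*r - 36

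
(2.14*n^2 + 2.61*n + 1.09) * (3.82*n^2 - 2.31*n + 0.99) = 8.1748*n^4 + 5.0268*n^3 + 0.253300000000001*n^2 + 0.0659999999999998*n + 1.0791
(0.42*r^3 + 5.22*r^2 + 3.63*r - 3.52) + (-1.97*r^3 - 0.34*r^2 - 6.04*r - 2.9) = -1.55*r^3 + 4.88*r^2 - 2.41*r - 6.42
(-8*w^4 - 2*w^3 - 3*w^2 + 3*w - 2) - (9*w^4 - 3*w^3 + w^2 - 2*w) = -17*w^4 + w^3 - 4*w^2 + 5*w - 2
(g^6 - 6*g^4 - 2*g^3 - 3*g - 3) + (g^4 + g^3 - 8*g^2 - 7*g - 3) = g^6 - 5*g^4 - g^3 - 8*g^2 - 10*g - 6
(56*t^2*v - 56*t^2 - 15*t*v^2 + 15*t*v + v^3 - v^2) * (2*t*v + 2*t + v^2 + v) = 112*t^3*v^2 - 112*t^3 + 26*t^2*v^3 - 26*t^2*v - 13*t*v^4 + 13*t*v^2 + v^5 - v^3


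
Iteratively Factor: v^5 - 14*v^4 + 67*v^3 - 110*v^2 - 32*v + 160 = (v - 4)*(v^4 - 10*v^3 + 27*v^2 - 2*v - 40) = (v - 4)^2*(v^3 - 6*v^2 + 3*v + 10) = (v - 5)*(v - 4)^2*(v^2 - v - 2) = (v - 5)*(v - 4)^2*(v + 1)*(v - 2)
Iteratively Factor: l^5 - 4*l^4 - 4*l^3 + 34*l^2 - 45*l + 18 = (l - 2)*(l^4 - 2*l^3 - 8*l^2 + 18*l - 9) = (l - 3)*(l - 2)*(l^3 + l^2 - 5*l + 3) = (l - 3)*(l - 2)*(l - 1)*(l^2 + 2*l - 3) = (l - 3)*(l - 2)*(l - 1)*(l + 3)*(l - 1)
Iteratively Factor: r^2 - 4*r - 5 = (r - 5)*(r + 1)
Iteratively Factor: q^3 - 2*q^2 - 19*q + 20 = (q - 5)*(q^2 + 3*q - 4) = (q - 5)*(q - 1)*(q + 4)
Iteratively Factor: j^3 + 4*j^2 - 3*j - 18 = (j + 3)*(j^2 + j - 6) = (j - 2)*(j + 3)*(j + 3)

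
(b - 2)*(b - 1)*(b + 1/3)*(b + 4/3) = b^4 - 4*b^3/3 - 23*b^2/9 + 2*b + 8/9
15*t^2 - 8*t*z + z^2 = (-5*t + z)*(-3*t + z)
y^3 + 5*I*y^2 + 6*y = y*(y - I)*(y + 6*I)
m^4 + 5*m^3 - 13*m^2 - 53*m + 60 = (m - 3)*(m - 1)*(m + 4)*(m + 5)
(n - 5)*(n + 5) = n^2 - 25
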